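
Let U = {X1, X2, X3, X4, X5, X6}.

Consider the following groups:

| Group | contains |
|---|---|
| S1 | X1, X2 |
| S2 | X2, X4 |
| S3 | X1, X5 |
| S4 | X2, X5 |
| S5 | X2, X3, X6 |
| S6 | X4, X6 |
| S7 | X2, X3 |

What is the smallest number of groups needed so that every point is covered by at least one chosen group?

Take {S3, S6, S7}. Their union is {X1, X2, X3, X4, X5, X6}, which is all 6 points.
No 2 of the 7 groups cover everything (all 21 combinations miss at least one point), so 3 is optimal.

3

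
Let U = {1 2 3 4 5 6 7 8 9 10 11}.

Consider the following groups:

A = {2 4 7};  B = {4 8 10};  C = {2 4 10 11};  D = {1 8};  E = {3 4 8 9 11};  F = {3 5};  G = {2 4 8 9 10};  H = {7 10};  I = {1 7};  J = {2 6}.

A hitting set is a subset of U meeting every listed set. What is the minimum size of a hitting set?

4

Take T = {2, 5, 7, 8}. Each listed group contains at least one of these, so T is a hitting set of size 4.
The groups B, F, I, J are pairwise disjoint, so any hitting set needs a separate point for each — at least 4. Hence 4 is optimal.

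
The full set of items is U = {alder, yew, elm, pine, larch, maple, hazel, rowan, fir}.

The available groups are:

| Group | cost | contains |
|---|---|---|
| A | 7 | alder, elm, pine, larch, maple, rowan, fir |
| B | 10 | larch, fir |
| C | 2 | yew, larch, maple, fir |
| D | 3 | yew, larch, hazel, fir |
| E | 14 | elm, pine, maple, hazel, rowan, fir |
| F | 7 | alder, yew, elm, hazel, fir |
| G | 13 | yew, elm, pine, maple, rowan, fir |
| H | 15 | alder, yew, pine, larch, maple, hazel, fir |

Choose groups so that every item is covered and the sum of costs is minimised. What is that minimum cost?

A, D together cover every item (A ∪ D = {alder, yew, elm, pine, larch, maple, hazel, rowan, fir}); total cost 7 + 3 = 10.
The greedy pick C, A, D costs 12; no covering selection beats 10.

10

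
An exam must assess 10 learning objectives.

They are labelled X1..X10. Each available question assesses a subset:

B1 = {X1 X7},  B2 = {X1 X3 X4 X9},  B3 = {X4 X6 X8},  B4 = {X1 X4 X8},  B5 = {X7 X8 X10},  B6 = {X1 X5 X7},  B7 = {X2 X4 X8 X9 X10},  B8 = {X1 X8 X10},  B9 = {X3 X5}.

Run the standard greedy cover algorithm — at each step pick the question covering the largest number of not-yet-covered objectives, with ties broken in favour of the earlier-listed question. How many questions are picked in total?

Greedy: pick B7 (covers 5 new) → pick B6 (covers 3 new) → pick B2 (covers 1 new) → pick B3 (covers 1 new). Total picks: 4.

4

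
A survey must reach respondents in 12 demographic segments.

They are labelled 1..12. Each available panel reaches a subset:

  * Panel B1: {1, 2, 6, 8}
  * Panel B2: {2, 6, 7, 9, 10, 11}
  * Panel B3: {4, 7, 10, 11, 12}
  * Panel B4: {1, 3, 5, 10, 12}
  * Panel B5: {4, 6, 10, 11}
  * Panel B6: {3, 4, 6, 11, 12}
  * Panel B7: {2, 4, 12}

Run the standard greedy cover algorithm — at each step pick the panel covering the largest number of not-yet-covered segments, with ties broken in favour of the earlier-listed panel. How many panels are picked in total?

Greedy: pick B2 (covers 6 new) → pick B4 (covers 4 new) → pick B1 (covers 1 new) → pick B3 (covers 1 new). Total picks: 4.

4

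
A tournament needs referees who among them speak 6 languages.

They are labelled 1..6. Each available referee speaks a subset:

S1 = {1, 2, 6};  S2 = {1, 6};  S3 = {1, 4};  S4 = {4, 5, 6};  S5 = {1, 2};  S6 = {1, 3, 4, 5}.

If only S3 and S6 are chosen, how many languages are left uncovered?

2

Union of S3, S6 = {1, 3, 4, 5}.
Not covered: 2, 6 — 2 languages.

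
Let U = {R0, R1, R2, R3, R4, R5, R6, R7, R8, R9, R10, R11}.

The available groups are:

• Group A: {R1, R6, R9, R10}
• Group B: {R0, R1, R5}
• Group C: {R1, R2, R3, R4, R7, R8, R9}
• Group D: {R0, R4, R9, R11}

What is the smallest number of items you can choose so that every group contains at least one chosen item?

2

The 2 items {R1, R4} hit every group.
No single item lies in every group, so at least 2 are needed and 2 is optimal.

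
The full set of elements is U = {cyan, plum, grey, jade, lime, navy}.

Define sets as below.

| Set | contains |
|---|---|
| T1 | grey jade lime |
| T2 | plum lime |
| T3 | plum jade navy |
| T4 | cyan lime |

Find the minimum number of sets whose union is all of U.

3

T1, T3, and T4 cover everything between them: the union {cyan, plum, grey, jade, lime, navy} is all of U.
Only T4 contains cyan, so T4 is forced; the remaining 4 elements need at least 2 more sets (each remaining set adds at most 3) — so at least 3 sets are needed, and 3 is optimal.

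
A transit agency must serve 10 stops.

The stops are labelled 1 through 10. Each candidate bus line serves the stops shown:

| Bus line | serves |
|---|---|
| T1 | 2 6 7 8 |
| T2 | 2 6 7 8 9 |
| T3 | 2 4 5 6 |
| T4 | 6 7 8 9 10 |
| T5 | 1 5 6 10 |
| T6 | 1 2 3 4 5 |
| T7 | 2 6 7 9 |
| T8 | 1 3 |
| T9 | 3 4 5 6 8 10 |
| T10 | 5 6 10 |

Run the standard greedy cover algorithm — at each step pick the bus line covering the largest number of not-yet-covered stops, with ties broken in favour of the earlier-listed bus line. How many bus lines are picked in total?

Greedy: pick T9 (covers 6 new) → pick T2 (covers 3 new) → pick T5 (covers 1 new). Total picks: 3.
(The true minimum cover uses only 2 bus lines, so greedy is not optimal here.)

3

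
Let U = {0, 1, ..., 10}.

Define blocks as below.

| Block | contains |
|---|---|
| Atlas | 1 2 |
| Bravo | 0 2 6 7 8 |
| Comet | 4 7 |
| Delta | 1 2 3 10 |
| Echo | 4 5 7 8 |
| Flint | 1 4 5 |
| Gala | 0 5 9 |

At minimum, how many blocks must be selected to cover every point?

4

Bravo, Delta, Flint, and Gala cover everything between them: the union {0, 1, 2, 3, 4, 5, 6, 7, 8, 9, 10} is all of U.
No 3 of the 7 blocks cover everything (all 35 combinations miss at least one point), so 4 is optimal.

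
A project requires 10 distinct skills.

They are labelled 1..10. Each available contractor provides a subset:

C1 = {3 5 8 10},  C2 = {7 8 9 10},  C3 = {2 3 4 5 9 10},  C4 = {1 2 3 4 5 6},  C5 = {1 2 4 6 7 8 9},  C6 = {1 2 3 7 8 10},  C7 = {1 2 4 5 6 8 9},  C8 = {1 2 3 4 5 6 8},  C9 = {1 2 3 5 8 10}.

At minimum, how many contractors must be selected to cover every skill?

C1 and C5 together: C1 ∪ C5 = {1, 2, 3, 4, 5, 6, 7, 8, 9, 10} — every skill is covered.
No single contractor has all 10 skills (the largest, C5, has 7), so 2 is optimal.

2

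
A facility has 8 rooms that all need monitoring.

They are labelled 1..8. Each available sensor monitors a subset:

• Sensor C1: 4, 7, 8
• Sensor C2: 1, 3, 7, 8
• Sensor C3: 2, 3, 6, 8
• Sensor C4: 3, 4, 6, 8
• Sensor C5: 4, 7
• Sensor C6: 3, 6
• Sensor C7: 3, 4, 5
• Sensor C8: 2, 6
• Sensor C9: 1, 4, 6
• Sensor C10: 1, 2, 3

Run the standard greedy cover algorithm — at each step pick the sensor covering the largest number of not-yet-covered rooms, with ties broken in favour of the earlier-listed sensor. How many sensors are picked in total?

Greedy: pick C2 (covers 4 new) → pick C3 (covers 2 new) → pick C7 (covers 2 new). Total picks: 3.

3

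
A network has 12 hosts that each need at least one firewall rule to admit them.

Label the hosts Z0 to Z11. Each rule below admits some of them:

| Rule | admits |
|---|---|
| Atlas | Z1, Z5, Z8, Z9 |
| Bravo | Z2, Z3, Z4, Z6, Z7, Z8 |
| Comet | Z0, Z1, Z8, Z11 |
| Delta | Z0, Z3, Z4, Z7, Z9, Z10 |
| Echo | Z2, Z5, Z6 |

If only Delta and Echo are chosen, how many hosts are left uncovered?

3

Union of Delta, Echo = {Z0, Z2, Z3, Z4, Z5, Z6, Z7, Z9, Z10}.
Not covered: Z1, Z8, Z11 — 3 hosts.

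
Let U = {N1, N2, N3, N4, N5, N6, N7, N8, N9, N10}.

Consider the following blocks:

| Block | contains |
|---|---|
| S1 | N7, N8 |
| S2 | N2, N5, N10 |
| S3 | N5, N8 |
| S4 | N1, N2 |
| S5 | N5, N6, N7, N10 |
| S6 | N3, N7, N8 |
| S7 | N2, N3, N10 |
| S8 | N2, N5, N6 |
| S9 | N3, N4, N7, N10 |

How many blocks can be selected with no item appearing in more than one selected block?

3

S3, S4, S9 are pairwise disjoint (S3={N5,N8}; S4={N1,N2}; S9={N3,N4,N7,N10}).
Every remaining block overlaps one of these, and no 4 of the listed blocks are pairwise disjoint, so 3 is the maximum.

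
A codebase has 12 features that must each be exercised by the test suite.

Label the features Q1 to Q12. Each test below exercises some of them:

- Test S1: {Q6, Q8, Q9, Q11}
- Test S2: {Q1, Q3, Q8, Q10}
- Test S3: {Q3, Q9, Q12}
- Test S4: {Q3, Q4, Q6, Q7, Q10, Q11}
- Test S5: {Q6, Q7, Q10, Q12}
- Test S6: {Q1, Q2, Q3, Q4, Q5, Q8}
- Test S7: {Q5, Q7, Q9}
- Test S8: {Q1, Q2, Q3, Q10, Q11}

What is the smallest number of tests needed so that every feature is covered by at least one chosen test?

3

Take {S1, S5, S6}. Their union is {Q1, Q2, Q3, Q4, Q5, Q6, Q7, Q8, Q9, Q10, Q11, Q12}, which is all 12 features.
No 2 of the 8 tests cover everything (all 28 combinations miss at least one feature), so 3 is optimal.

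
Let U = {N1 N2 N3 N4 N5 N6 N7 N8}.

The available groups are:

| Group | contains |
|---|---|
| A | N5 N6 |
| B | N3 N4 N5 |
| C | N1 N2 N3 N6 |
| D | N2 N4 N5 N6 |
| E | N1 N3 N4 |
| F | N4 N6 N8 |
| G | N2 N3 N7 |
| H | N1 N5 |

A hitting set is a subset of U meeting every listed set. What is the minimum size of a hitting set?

3

T = {N3, N5, N6} meets every group (each contains at least one member of T), and |T| = 3.
The groups F, G, H are pairwise disjoint, so any hitting set needs a separate element for each — at least 3. Hence 3 is optimal.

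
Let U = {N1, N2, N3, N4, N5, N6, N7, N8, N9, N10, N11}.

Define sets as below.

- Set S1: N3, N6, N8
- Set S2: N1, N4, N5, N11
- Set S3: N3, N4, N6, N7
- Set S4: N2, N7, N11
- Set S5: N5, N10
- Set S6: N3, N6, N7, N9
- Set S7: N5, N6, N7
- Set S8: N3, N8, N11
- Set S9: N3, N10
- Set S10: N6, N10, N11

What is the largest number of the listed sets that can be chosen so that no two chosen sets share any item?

S1, S4, S5 are pairwise disjoint (S1={N3,N6,N8}; S4={N2,N7,N11}; S5={N5,N10}).
Every remaining set overlaps one of these, and no 4 of the listed sets are pairwise disjoint, so 3 is the maximum.

3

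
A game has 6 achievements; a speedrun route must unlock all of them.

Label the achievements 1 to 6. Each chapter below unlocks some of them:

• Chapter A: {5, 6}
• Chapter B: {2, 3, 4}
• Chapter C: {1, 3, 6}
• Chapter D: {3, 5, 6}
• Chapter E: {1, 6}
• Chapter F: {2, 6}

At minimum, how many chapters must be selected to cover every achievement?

A and B and C together: A ∪ B ∪ C = {1, 2, 3, 4, 5, 6} — every achievement is covered.
Only B contains 4, so B is forced; the remaining 3 achievements need at least 2 more chapters (each remaining chapter adds at most 2) — so at least 3 chapters are needed, and 3 is optimal.

3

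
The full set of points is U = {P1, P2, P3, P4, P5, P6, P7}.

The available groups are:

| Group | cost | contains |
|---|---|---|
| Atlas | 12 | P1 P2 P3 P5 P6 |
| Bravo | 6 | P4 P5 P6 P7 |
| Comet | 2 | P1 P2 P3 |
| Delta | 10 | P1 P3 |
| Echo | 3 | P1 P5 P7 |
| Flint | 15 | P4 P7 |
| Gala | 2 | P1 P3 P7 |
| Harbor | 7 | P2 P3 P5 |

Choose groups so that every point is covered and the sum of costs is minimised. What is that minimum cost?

8

Bravo, Comet together cover every point (Bravo ∪ Comet = {P1, P2, P3, P4, P5, P6, P7}); total cost 6 + 2 = 8.
No covering selection has total cost below 8.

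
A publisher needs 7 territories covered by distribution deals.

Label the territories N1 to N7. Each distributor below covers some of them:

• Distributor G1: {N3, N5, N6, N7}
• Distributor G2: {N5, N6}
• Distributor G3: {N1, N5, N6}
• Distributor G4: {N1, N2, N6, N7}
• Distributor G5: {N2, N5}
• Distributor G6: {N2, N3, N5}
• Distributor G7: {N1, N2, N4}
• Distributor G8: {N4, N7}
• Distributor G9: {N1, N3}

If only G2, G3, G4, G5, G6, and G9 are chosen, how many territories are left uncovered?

Union of G2, G3, G4, G5, G6, G9 = {N1, N2, N3, N5, N6, N7}.
Not covered: N4 — 1 territory.

1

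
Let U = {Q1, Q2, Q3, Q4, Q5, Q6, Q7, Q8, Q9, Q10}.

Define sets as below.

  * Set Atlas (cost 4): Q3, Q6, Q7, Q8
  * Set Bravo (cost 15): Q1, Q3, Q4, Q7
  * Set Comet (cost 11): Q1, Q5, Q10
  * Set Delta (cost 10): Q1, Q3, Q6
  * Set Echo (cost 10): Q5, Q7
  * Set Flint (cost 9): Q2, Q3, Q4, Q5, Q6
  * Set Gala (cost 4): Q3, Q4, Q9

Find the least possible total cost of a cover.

Atlas, Comet, Flint, Gala together cover every item (Atlas ∪ Comet ∪ Flint ∪ Gala = {Q1, Q2, Q3, Q4, Q5, Q6, Q7, Q8, Q9, Q10}); total cost 4 + 11 + 9 + 4 = 28.
No covering selection has total cost below 28.

28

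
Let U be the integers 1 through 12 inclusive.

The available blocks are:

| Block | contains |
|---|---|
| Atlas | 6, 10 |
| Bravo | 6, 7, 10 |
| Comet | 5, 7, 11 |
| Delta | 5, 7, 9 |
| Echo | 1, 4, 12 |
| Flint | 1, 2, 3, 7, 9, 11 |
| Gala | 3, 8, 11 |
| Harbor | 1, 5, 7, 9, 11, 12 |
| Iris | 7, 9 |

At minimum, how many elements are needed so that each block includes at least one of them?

4

The 4 elements {6, 7, 8, 12} hit every block.
The blocks Atlas, Delta, Echo, Gala are pairwise disjoint, so any hitting set needs a separate element for each — at least 4. Hence 4 is optimal.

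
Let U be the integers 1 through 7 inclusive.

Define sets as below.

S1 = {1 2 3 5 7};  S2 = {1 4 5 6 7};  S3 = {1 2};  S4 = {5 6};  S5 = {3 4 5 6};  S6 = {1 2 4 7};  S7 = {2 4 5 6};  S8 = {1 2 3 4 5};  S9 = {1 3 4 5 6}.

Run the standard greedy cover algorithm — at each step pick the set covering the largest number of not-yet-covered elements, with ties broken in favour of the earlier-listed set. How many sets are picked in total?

2

Greedy: pick S1 (covers 5 new) → pick S2 (covers 2 new). Total picks: 2.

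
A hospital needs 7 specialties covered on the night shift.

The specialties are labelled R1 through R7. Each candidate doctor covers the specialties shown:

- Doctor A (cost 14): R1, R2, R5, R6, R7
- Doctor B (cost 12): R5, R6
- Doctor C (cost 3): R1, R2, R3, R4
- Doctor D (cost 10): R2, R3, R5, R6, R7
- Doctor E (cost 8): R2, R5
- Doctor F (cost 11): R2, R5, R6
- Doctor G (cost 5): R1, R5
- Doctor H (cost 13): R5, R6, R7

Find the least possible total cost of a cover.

C, D together cover every specialty (C ∪ D = {R1, R2, R3, R4, R5, R6, R7}); total cost 3 + 10 = 13.
No covering selection has total cost below 13.

13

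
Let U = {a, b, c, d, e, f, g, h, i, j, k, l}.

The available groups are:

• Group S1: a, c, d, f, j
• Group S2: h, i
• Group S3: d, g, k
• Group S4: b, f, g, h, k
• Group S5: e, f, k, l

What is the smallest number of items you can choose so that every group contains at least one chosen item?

3

T = {h, j, k} meets every group (each contains at least one member of T), and |T| = 3.
No choice of 2 items meets every group, so 3 is the minimum.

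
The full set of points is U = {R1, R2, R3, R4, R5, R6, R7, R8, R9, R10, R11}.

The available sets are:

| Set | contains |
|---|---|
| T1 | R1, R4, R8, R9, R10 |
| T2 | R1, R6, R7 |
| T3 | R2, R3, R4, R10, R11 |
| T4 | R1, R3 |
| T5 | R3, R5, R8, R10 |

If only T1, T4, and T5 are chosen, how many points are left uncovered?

Union of T1, T4, T5 = {R1, R3, R4, R5, R8, R9, R10}.
Not covered: R2, R6, R7, R11 — 4 points.

4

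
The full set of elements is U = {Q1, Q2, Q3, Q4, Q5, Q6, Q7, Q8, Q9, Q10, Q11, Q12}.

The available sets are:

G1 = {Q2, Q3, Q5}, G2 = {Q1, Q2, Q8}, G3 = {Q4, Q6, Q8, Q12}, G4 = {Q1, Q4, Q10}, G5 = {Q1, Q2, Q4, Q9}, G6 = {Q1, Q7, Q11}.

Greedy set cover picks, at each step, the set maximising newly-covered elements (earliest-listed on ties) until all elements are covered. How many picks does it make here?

5

Greedy: pick G3 (covers 4 new) → pick G1 (covers 3 new) → pick G6 (covers 3 new) → pick G4 (covers 1 new) → pick G5 (covers 1 new). Total picks: 5.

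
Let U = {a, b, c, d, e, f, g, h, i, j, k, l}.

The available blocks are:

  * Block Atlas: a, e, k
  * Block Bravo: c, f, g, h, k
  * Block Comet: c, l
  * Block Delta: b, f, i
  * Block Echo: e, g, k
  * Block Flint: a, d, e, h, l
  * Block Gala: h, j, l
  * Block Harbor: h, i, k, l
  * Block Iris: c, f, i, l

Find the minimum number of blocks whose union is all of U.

4

Bravo and Delta and Flint and Gala together: Bravo ∪ Delta ∪ Flint ∪ Gala = {a, b, c, d, e, f, g, h, i, j, k, l} — every item is covered.
Only Gala contains j, so Gala is forced; the remaining 9 items need at least 3 more blocks (each remaining block adds at most 4) — so at least 4 blocks are needed, and 4 is optimal.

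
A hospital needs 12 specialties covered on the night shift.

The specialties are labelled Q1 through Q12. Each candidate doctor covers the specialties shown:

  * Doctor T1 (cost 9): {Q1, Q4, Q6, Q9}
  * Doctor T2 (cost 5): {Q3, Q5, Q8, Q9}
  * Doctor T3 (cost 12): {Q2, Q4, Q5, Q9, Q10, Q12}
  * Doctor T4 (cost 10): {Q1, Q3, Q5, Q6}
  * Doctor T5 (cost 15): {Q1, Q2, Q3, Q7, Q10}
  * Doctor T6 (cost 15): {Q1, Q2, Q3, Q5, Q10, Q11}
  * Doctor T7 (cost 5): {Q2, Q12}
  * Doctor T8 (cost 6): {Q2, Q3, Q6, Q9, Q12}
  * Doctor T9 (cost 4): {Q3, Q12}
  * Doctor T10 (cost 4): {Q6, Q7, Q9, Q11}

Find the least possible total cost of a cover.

30

T1, T2, T3, T10 together cover every specialty (T1 ∪ T2 ∪ T3 ∪ T10 = {Q1, Q2, Q3, Q4, Q5, Q6, Q7, Q8, Q9, Q10, Q11, Q12}); total cost 9 + 5 + 12 + 4 = 30.
The greedy pick T10, T2, T7, T1, T3 costs 35; no covering selection beats 30.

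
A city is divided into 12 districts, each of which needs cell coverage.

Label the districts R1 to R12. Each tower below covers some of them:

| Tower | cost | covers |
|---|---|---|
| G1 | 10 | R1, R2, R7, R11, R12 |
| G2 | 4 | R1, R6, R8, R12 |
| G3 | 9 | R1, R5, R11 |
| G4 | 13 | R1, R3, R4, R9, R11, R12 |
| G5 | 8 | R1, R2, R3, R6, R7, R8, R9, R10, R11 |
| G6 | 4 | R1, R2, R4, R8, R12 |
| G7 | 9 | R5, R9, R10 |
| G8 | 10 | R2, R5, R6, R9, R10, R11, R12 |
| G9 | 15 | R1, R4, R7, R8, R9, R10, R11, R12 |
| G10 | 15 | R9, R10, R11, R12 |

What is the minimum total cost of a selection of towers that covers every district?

G5, G6, G7 together cover every district (G5 ∪ G6 ∪ G7 = {R1, R2, R3, R4, R5, R6, R7, R8, R9, R10, R11, R12}); total cost 8 + 4 + 9 = 21.
No covering selection has total cost below 21.

21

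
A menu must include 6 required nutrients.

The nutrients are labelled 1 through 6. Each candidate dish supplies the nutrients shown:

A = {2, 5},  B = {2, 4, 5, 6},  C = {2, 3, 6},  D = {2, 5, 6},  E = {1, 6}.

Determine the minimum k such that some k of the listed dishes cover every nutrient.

Take {B, C, E}. Their union is {1, 2, 3, 4, 5, 6}, which is all 6 nutrients.
Only E contains 1, so E is forced; the remaining 4 nutrients need at least 2 more dishes (each remaining dish adds at most 3) — so at least 3 dishes are needed, and 3 is optimal.

3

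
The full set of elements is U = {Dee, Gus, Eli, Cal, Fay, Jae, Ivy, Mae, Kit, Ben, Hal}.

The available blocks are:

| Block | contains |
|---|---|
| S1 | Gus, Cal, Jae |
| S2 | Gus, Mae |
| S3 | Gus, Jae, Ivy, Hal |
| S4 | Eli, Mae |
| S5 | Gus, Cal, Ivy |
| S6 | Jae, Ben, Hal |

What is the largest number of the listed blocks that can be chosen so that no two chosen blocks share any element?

3

S4, S5, S6 are pairwise disjoint (S4={Eli,Mae}; S5={Gus,Cal,Ivy}; S6={Jae,Ben,Hal}).
Every remaining block overlaps one of these, and no 4 of the listed blocks are pairwise disjoint, so 3 is the maximum.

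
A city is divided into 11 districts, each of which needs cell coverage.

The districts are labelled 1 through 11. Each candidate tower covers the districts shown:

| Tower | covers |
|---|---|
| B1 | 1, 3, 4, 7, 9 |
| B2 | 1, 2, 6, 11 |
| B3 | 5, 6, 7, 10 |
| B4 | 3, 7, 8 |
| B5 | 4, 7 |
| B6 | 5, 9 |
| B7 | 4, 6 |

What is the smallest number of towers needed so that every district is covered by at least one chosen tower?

4

Take {B1, B2, B3, B4}. Their union is {1, 2, 3, 4, 5, 6, 7, 8, 9, 10, 11}, which is all 11 districts.
No 3 of the 7 towers cover everything (all 35 combinations miss at least one district), so 4 is optimal.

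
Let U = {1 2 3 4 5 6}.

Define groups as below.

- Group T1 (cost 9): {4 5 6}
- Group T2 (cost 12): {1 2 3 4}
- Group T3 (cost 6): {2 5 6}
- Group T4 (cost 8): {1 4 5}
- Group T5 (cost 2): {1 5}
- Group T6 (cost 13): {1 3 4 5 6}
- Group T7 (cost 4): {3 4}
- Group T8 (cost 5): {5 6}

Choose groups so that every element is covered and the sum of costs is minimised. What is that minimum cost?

T3, T5, T7 together cover every element (T3 ∪ T5 ∪ T7 = {1, 2, 3, 4, 5, 6}); total cost 6 + 2 + 4 = 12.
No covering selection has total cost below 12.

12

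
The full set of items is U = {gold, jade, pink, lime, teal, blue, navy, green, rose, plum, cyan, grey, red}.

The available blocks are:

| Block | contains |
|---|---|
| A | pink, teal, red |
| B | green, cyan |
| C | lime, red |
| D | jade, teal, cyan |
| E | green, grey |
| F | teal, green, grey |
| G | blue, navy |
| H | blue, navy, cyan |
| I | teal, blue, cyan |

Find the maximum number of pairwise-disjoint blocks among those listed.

4

C, D, E, G are pairwise disjoint (C={lime,red}; D={jade,teal,cyan}; E={green,grey}; G={blue,navy}).
Every remaining block overlaps one of these, and no 5 of the listed blocks are pairwise disjoint, so 4 is the maximum.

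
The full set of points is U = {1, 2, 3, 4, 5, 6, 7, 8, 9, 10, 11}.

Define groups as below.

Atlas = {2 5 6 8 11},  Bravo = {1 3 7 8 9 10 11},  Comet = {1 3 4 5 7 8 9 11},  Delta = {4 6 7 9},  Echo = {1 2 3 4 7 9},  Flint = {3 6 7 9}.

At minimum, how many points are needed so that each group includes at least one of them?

2

Take H = {6, 9}. Each listed group contains at least one of these, so H is a hitting set of size 2.
No single point lies in every group, so at least 2 are needed and 2 is optimal.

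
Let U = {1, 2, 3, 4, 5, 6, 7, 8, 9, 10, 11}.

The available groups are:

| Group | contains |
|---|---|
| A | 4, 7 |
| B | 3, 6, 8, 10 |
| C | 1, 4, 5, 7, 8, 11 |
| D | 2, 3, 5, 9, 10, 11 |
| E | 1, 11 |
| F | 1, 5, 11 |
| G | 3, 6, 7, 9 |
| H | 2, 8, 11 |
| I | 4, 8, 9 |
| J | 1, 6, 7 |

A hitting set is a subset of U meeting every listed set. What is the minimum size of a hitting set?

T = {7, 8, 11} meets every group (each contains at least one member of T), and |T| = 3.
The groups A, B, F are pairwise disjoint, so any hitting set needs a separate point for each — at least 3. Hence 3 is optimal.

3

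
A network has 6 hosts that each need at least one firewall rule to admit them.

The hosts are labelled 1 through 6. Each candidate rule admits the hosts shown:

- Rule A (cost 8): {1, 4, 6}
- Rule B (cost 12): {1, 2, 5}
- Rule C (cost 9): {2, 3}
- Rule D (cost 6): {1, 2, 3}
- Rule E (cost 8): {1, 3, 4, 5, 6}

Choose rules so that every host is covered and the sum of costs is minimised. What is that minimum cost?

D, E together cover every host (D ∪ E = {1, 2, 3, 4, 5, 6}); total cost 6 + 8 = 14.
No covering selection has total cost below 14.

14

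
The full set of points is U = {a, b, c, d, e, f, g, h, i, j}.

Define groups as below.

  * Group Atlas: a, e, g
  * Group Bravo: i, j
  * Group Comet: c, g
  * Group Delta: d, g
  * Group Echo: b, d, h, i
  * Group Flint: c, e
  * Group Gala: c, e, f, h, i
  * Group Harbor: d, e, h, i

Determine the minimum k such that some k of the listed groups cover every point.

4

Atlas, Bravo, Echo, and Gala cover everything between them: the union {a, b, c, d, e, f, g, h, i, j} is all of U.
Only Gala contains f, so Gala is forced; the remaining 5 points need at least 3 more groups (each remaining group adds at most 2) — so at least 4 groups are needed, and 4 is optimal.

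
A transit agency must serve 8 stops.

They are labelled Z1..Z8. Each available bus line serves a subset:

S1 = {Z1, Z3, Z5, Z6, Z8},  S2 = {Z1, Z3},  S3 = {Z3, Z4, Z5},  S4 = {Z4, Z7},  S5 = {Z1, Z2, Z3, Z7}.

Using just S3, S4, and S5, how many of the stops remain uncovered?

2

Union of S3, S4, S5 = {Z1, Z2, Z3, Z4, Z5, Z7}.
Not covered: Z6, Z8 — 2 stops.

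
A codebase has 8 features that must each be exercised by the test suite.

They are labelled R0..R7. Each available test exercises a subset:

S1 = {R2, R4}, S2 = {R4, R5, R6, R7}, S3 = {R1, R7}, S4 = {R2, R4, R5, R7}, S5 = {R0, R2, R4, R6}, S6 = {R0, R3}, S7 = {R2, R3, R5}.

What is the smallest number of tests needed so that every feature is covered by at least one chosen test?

S3 and S5 and S7 together: S3 ∪ S5 ∪ S7 = {R0, R1, R2, R3, R4, R5, R6, R7} — every feature is covered.
Only S3 contains R1, so S3 is forced; the remaining 6 features need at least 2 more tests (each remaining test adds at most 4) — so at least 3 tests are needed, and 3 is optimal.

3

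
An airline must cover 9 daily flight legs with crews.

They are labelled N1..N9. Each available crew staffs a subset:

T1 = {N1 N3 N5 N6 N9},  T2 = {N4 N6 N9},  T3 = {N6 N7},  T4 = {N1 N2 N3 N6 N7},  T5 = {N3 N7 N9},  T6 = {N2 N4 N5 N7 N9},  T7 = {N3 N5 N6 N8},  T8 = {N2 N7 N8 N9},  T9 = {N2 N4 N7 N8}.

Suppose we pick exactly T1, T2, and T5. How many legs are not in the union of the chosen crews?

Union of T1, T2, T5 = {N1, N3, N4, N5, N6, N7, N9}.
Not covered: N2, N8 — 2 legs.

2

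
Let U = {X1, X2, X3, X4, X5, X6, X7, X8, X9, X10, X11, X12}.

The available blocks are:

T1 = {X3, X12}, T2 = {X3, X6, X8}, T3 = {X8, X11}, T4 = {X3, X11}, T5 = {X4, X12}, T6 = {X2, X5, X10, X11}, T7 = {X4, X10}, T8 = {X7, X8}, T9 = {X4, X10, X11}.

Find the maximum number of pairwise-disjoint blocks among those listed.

T2, T5, T6 are pairwise disjoint (T2={X3,X6,X8}; T5={X4,X12}; T6={X2,X5,X10,X11}).
Every remaining block overlaps one of these, and no 4 of the listed blocks are pairwise disjoint, so 3 is the maximum.

3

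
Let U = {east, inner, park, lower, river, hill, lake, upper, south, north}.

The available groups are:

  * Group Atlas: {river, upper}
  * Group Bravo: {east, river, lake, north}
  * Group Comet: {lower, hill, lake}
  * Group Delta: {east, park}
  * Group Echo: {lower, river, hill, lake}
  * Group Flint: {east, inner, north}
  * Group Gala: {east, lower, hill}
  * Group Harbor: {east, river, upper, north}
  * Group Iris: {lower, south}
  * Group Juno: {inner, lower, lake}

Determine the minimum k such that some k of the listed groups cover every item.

5

Delta and Echo and Harbor and Iris and Juno together: Delta ∪ Echo ∪ Harbor ∪ Iris ∪ Juno = {east, inner, park, lower, river, hill, lake, upper, south, north} — every item is covered.
No 4 of the 10 groups cover everything (all 210 combinations miss at least one item), so 5 is optimal.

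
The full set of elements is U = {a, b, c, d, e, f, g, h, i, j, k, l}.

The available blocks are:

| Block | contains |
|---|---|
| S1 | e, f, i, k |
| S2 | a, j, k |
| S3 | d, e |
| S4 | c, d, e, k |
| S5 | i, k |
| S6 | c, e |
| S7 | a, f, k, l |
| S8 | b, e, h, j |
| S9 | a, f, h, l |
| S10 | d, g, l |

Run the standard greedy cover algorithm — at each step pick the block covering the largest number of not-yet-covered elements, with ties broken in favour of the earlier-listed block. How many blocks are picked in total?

5

Greedy: pick S1 (covers 4 new) → pick S8 (covers 3 new) → pick S10 (covers 3 new) → pick S2 (covers 1 new) → pick S4 (covers 1 new). Total picks: 5.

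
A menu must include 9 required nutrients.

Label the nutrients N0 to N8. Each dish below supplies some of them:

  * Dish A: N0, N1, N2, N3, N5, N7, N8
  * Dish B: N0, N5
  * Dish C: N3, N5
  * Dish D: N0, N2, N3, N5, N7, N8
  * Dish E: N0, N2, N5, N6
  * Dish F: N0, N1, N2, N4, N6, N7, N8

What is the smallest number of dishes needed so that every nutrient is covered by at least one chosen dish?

A and F together: A ∪ F = {N0, N1, N2, N3, N4, N5, N6, N7, N8} — every nutrient is covered.
No single dish has all 9 nutrients (the largest, A, has 7), so 2 is optimal.

2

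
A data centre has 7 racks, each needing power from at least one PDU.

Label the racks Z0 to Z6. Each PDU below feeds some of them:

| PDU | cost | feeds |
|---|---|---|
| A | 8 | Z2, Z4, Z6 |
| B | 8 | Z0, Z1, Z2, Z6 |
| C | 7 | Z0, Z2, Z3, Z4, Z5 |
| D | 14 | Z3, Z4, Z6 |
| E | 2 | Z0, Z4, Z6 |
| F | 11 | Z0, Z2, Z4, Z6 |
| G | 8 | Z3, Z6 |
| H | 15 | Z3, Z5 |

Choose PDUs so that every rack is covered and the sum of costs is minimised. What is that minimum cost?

B, C together cover every rack (B ∪ C = {Z0, Z1, Z2, Z3, Z4, Z5, Z6}); total cost 8 + 7 = 15.
The greedy pick E, C, B costs 17; no covering selection beats 15.

15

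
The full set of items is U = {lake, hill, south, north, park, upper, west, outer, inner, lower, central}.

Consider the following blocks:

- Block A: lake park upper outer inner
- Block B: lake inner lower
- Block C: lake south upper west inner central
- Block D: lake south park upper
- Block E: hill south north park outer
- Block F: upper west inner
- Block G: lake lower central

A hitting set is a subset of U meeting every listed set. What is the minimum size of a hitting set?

3

H = {lake, south, inner} meets every block (each contains at least one member of H), and |H| = 3.
The blocks E, F, G are pairwise disjoint, so any hitting set needs a separate item for each — at least 3. Hence 3 is optimal.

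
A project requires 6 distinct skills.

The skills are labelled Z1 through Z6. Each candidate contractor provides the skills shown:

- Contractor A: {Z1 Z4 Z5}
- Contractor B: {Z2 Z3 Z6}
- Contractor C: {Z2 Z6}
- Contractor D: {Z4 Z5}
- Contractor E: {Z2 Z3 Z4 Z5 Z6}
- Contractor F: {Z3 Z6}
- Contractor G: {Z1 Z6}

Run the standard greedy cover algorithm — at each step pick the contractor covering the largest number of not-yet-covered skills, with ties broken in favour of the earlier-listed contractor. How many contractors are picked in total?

Greedy: pick E (covers 5 new) → pick A (covers 1 new). Total picks: 2.

2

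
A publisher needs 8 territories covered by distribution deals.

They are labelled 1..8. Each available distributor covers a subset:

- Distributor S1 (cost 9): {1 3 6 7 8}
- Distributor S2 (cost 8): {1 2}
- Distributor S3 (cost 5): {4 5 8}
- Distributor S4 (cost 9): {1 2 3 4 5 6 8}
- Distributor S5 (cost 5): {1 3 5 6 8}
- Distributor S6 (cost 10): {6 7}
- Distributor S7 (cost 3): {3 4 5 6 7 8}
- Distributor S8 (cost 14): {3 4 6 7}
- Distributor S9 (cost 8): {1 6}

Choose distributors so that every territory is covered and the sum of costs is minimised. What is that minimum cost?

11

S2, S7 together cover every territory (S2 ∪ S7 = {1, 2, 3, 4, 5, 6, 7, 8}); total cost 8 + 3 = 11.
No covering selection has total cost below 11.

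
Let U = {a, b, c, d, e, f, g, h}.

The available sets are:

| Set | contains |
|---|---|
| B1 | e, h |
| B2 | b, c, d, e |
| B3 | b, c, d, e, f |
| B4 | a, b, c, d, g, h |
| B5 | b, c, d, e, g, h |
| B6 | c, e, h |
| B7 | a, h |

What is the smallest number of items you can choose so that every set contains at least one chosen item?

Take T = {e, h}. Each listed set contains at least one of these, so T is a hitting set of size 2.
The sets B3, B7 are pairwise disjoint, so any hitting set needs a separate item for each — at least 2. Hence 2 is optimal.

2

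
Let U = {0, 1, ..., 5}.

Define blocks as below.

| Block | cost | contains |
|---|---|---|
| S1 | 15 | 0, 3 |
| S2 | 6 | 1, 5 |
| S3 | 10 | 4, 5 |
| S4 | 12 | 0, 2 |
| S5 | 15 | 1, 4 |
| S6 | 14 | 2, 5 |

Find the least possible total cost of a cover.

S1, S2, S3, S4 together cover every point (S1 ∪ S2 ∪ S3 ∪ S4 = {0, 1, 2, 3, 4, 5}); total cost 15 + 6 + 10 + 12 = 43.
No covering selection has total cost below 43.

43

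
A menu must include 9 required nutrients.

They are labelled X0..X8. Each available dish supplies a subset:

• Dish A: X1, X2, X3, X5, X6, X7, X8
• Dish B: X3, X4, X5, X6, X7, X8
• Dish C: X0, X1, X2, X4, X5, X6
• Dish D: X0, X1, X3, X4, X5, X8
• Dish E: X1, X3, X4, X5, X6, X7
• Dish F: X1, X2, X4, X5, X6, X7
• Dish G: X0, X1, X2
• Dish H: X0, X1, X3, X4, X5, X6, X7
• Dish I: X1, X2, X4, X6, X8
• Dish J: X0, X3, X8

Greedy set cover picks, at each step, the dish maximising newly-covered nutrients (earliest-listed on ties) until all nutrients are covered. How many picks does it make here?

2

Greedy: pick A (covers 7 new) → pick C (covers 2 new). Total picks: 2.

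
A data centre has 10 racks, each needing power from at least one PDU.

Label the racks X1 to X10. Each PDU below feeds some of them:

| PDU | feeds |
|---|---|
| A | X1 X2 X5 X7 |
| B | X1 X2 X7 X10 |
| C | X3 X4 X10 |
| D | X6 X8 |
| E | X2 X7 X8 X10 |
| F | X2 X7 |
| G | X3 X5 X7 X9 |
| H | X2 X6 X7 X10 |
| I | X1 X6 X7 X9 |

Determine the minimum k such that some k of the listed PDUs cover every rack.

4

Take {A, C, D, I}. Their union is {X1, X2, X3, X4, X5, X6, X7, X8, X9, X10}, which is all 10 racks.
No 3 of the 9 PDUs cover everything (all 84 combinations miss at least one rack), so 4 is optimal.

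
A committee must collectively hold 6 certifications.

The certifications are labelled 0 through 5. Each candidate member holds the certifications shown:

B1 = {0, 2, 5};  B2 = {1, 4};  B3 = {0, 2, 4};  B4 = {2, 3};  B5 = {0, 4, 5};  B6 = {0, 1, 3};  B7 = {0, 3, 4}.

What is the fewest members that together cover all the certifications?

3

Take {B1, B2, B4}. Their union is {0, 1, 2, 3, 4, 5}, which is all 6 certifications.
No 2 of the 7 members cover everything (all 21 combinations miss at least one certification), so 3 is optimal.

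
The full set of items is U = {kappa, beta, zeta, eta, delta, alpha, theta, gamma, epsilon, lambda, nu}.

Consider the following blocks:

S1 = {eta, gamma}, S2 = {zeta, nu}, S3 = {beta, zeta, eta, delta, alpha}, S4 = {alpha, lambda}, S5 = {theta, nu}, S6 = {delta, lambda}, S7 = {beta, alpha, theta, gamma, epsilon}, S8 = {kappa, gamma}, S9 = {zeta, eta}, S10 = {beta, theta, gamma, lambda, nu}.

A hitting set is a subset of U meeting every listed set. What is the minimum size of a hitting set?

4

Take H = {zeta, gamma, lambda, nu}. Each listed block contains at least one of these, so H is a hitting set of size 4.
The blocks S4, S5, S8, S9 are pairwise disjoint, so any hitting set needs a separate item for each — at least 4. Hence 4 is optimal.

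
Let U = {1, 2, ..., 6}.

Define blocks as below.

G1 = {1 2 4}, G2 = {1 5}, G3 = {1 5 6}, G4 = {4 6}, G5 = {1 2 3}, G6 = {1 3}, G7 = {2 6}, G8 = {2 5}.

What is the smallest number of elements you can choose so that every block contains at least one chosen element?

3

Take H = {1, 5, 6}. Each listed block contains at least one of these, so H is a hitting set of size 3.
The blocks G4, G6, G8 are pairwise disjoint, so any hitting set needs a separate element for each — at least 3. Hence 3 is optimal.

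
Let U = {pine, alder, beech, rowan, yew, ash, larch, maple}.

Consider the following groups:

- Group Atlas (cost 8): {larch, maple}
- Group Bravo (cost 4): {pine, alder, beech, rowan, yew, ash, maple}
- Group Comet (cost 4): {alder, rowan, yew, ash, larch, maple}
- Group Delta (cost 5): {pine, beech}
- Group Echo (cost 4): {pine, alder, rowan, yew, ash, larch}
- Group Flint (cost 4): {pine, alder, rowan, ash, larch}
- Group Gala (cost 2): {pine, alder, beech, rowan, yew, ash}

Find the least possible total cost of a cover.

Comet, Gala together cover every element (Comet ∪ Gala = {pine, alder, beech, rowan, yew, ash, larch, maple}); total cost 4 + 2 = 6.
No covering selection has total cost below 6.

6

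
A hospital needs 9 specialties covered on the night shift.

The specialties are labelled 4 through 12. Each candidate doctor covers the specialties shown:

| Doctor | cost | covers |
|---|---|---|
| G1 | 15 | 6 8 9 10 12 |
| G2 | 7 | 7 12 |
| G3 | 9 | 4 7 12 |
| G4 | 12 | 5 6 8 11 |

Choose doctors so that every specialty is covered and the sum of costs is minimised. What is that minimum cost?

36

G1, G3, G4 together cover every specialty (G1 ∪ G3 ∪ G4 = {4, 5, 6, 7, 8, 9, 10, 11, 12}); total cost 15 + 9 + 12 = 36.
No covering selection has total cost below 36.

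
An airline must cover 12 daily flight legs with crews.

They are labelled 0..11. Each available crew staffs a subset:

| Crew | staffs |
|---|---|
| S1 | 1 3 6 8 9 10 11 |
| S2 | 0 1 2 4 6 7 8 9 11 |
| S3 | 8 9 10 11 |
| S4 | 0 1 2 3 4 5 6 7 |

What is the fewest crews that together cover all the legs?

Take {S3, S4}. Their union is {0, 1, 2, 3, 4, 5, 6, 7, 8, 9, 10, 11}, which is all 12 legs.
No single crew has all 12 legs (the largest, S2, has 9), so 2 is optimal.

2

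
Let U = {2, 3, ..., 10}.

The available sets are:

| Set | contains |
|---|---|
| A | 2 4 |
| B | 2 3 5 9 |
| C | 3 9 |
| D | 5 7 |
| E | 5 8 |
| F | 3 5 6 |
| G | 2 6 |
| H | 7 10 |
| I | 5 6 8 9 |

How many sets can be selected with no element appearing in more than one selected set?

4

C, E, G, H are pairwise disjoint (C={3,9}; E={5,8}; G={2,6}; H={7,10}).
Every remaining set overlaps one of these, and no 5 of the listed sets are pairwise disjoint, so 4 is the maximum.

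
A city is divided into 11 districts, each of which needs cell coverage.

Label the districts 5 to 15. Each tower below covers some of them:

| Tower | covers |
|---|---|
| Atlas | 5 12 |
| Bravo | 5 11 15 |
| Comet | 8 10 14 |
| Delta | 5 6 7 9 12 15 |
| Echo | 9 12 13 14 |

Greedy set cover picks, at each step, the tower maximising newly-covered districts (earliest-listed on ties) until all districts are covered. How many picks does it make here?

4

Greedy: pick Delta (covers 6 new) → pick Comet (covers 3 new) → pick Bravo (covers 1 new) → pick Echo (covers 1 new). Total picks: 4.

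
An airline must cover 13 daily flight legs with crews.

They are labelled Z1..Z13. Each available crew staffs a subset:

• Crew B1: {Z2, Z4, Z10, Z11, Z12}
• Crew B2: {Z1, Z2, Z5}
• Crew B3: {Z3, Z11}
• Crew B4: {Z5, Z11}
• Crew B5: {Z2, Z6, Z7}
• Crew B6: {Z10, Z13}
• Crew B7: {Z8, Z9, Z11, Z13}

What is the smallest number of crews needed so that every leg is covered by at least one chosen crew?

5

Take {B1, B2, B3, B5, B7}. Their union is {Z1, Z2, Z3, Z4, Z5, Z6, Z7, Z8, Z9, Z10, Z11, Z12, Z13}, which is all 13 legs.
No 4 of the 7 crews cover everything (all 35 combinations miss at least one leg), so 5 is optimal.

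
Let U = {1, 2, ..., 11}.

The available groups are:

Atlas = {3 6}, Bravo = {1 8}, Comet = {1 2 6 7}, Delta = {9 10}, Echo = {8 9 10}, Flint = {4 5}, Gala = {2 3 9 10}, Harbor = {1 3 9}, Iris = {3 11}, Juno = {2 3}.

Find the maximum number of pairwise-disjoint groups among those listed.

Bravo, Delta, Flint, Iris are pairwise disjoint (Bravo={1,8}; Delta={9,10}; Flint={4,5}; Iris={3,11}).
Every remaining group overlaps one of these, and no 5 of the listed groups are pairwise disjoint, so 4 is the maximum.

4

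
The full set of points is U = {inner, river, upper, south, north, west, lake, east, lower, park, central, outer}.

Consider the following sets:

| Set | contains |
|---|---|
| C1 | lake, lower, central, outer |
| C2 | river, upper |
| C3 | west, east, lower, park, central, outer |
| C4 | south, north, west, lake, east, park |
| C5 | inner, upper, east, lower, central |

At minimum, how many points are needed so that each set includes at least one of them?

3

Take H = {upper, east, central}. Each listed set contains at least one of these, so H is a hitting set of size 3.
No choice of 2 points meets every set, so 3 is the minimum.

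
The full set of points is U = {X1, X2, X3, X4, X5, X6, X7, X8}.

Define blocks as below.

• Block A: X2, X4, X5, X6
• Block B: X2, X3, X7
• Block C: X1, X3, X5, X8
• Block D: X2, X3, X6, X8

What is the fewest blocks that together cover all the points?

Take {A, B, C}. Their union is {X1, X2, X3, X4, X5, X6, X7, X8}, which is all 8 points.
Only C contains X1, so C is forced; the remaining 4 points need at least 2 more blocks (each remaining block adds at most 3) — so at least 3 blocks are needed, and 3 is optimal.

3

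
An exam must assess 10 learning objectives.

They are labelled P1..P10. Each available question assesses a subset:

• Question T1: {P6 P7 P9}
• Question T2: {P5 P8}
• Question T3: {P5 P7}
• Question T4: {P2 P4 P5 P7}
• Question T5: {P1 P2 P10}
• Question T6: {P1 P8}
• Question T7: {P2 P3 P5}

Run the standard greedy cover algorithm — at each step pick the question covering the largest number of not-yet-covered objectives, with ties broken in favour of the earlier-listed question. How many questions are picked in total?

Greedy: pick T4 (covers 4 new) → pick T1 (covers 2 new) → pick T5 (covers 2 new) → pick T2 (covers 1 new) → pick T7 (covers 1 new). Total picks: 5.

5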